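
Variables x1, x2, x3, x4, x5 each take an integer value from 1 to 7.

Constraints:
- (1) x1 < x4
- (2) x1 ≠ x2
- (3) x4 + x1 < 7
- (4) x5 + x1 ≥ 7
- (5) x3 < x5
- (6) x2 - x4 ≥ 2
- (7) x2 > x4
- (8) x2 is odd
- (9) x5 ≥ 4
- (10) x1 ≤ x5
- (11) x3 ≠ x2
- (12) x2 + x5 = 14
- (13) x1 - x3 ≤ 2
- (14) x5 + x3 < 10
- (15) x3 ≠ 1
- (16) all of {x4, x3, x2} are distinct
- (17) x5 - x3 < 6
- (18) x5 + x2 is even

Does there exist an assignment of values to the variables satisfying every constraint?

Try x1 = 2, x2 = 7, x3 = 2, x4 = 4, x5 = 7.
Check constraint 3: x4 + x1 = 6; constraint 4: x5 + x1 = 9. The remaining constraints are straightforward to verify.

Satisfiable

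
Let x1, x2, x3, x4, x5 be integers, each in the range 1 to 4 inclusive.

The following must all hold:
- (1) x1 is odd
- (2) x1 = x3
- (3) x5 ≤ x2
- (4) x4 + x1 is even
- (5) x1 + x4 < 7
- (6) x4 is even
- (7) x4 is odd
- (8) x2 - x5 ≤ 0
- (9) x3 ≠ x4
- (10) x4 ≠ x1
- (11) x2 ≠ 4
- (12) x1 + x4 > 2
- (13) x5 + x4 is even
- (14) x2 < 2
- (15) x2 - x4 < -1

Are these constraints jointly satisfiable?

Unsatisfiable

Constraint 6 makes x4 even and constraint 1 makes x1 odd, so x4 + x1 must be odd. Constraint 4 says x4 + x1 is even — contradiction.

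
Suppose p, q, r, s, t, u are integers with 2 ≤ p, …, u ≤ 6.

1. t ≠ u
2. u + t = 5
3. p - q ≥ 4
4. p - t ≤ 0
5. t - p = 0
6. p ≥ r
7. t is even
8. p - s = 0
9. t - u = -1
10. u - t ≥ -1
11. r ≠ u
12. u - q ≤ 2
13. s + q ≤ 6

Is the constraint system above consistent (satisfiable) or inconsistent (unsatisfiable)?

Constraints 3, 4, 10, and 12 give q − u ≥ -2, u − t ≥ -1, t − p ≥ 0, p − q ≥ 4.
Adding all 4 inequalities: the left sides telescope to 0, and the right sides sum to (-2) + (-1) + 0 + 4 = 1. So 0 ≥ 1, which is false.

Unsatisfiable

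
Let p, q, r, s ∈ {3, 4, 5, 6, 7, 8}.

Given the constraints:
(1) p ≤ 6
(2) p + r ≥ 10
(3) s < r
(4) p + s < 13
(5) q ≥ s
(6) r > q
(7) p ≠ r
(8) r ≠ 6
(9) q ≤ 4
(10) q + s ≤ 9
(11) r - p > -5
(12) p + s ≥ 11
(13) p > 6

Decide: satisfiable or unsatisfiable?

From constraint 1: p ≤ 6. From constraints 5 and 9: s ≤ q ≤ 4. Hence p + s ≤ 10. But constraint 12 requires p + s ≥ 11, and 11 > 10. Contradiction.

Unsatisfiable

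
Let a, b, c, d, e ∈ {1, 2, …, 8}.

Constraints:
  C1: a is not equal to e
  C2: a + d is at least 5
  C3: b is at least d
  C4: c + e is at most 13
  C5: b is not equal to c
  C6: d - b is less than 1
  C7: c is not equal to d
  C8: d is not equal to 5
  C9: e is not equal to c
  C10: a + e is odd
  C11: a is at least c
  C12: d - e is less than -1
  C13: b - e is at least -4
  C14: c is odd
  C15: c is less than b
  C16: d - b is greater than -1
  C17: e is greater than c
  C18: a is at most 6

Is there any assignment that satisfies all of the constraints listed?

Satisfiable

The assignment a = 4, b = 4, c = 3, d = 4, e = 7 works:
  constraint 2 holds since a + d = 8.
  constraint 4 holds since c + e = 10.
  constraint 6 holds since d - b = 0.
The rest check out directly.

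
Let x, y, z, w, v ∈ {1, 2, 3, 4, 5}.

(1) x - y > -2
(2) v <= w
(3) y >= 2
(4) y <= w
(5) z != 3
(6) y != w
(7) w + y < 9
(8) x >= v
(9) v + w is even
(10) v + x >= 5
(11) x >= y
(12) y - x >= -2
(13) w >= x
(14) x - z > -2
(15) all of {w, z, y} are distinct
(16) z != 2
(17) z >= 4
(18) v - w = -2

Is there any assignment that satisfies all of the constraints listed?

Satisfiable

Setting (x, y, z, w, v) = (3, 2, 4, 5, 3) satisfies everything: constraint 1: x - y = 1; constraint 7: w + y = 7; constraint 10: v + x = 6, and the others follow.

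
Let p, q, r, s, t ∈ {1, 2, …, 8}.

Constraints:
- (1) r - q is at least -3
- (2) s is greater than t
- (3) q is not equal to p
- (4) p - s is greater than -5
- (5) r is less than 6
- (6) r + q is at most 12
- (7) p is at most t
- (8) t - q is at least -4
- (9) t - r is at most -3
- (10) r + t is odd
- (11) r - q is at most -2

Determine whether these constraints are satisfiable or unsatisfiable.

Constraints 8, 9, and 11 give r − t ≥ 3, t − q ≥ -4, q − r ≥ 2.
Adding all 3 inequalities: the left sides telescope to 0, and the right sides sum to 3 + (-4) + 2 = 1. So 0 ≥ 1, which is false.

Unsatisfiable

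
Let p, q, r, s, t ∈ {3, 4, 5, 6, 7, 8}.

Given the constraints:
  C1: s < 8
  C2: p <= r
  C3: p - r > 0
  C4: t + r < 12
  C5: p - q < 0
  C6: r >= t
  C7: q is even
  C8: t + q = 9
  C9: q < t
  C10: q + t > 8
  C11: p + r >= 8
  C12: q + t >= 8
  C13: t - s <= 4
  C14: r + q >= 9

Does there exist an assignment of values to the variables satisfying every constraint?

Unsatisfiable

Constraints 3, 5, 6, and 9 give t ≤ r, r < p, p < q, q < t. Chaining: t ≤ r < p < q < t, which forces t < t — impossible.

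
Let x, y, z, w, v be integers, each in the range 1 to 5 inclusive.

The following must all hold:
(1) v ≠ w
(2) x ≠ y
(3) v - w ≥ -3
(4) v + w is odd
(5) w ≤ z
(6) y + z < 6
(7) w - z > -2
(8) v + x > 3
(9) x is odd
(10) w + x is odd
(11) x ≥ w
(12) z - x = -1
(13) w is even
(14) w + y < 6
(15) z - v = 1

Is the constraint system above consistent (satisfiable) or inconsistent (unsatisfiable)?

Setting (x, y, z, w, v) = (3, 2, 2, 2, 1) satisfies everything: constraint 3: v - w = -1; constraint 6: y + z = 4; constraint 7: w - z = 0, and the others follow.

Satisfiable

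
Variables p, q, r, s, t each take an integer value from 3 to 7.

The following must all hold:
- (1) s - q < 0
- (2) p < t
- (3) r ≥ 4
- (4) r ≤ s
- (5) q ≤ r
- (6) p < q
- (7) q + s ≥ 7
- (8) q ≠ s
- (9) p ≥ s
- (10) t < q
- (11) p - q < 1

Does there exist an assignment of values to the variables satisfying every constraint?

Unsatisfiable

Constraints 2, 4, 5, 9, and 10 give r ≤ s, s ≤ p, p < t, t < q, q ≤ r. Chaining: r ≤ s ≤ p < t < q ≤ r, which forces r < r — impossible.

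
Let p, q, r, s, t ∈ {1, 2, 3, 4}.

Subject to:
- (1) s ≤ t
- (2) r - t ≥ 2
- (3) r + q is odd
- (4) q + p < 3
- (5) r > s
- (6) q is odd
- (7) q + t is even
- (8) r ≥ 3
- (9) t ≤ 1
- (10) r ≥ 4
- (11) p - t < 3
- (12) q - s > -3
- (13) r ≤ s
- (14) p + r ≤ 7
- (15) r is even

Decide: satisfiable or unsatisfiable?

Unsatisfiable

From constraints 10 and 13: s ≥ r and r ≥ 4, so s ≥ 4. From constraints 1 and 9: s ≤ t and t ≤ 1, so s ≤ 1. But 1 < 4, so no value of s works.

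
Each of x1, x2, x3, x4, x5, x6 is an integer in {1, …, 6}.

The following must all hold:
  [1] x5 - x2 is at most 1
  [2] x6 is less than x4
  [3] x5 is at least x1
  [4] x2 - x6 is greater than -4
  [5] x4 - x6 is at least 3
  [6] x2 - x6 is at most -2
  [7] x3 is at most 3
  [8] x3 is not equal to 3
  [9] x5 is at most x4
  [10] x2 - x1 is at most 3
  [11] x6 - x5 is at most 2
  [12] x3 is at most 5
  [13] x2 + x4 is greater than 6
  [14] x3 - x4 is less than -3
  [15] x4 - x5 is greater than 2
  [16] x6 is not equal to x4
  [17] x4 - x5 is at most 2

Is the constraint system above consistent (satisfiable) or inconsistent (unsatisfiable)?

Constraints 1, 5, 6, and 17 give x2 − x5 ≥ -1, x5 − x4 ≥ -2, x4 − x6 ≥ 3, x6 − x2 ≥ 2.
Adding all 4 inequalities: the left sides telescope to 0, and the right sides sum to (-1) + (-2) + 3 + 2 = 2. So 0 ≥ 2, which is false.

Unsatisfiable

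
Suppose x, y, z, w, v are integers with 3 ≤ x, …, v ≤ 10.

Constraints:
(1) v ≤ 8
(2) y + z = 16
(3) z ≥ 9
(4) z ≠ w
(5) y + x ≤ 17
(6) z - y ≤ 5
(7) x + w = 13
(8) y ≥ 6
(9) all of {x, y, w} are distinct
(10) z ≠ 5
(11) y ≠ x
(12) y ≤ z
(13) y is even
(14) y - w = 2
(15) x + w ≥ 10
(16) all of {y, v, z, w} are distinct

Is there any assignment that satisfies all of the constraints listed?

Satisfiable

Try x = 9, y = 6, z = 10, w = 4, v = 7.
Check constraint 2: y + z = 16; constraint 5: y + x = 15. The remaining constraints are straightforward to verify.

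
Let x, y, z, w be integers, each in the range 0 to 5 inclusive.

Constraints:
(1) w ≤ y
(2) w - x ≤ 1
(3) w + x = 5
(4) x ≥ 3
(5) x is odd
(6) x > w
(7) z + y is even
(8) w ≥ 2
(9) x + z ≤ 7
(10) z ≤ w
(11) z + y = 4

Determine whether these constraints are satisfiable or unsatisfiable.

Satisfiable

One satisfying assignment is x = 3, y = 2, z = 2, w = 2.
For the less obvious constraints — constraint 2: w - x = -1; constraint 3: w + x = 5; constraint 9: x + z = 5 — and the others hold by inspection.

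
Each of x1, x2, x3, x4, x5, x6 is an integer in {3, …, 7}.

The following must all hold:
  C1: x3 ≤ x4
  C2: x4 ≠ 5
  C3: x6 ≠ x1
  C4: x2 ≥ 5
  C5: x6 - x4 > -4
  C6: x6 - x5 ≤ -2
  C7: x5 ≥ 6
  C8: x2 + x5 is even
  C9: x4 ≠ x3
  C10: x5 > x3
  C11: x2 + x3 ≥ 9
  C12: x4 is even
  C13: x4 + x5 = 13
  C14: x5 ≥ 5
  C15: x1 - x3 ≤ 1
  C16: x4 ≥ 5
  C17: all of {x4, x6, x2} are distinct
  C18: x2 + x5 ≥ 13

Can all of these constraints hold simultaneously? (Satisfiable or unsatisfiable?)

Try x1 = 6, x2 = 7, x3 = 5, x4 = 6, x5 = 7, x6 = 5.
Check constraint 5: x6 - x4 = -1; constraint 6: x6 - x5 = -2; constraint 11: x2 + x3 = 12. The remaining constraints are straightforward to verify.

Satisfiable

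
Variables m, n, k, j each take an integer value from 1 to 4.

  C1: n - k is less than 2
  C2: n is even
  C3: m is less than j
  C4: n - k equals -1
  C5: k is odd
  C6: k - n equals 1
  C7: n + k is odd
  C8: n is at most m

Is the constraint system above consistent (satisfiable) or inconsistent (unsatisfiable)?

Setting (m, n, k, j) = (2, 2, 3, 3) satisfies everything: constraint 1: n - k = -1; constraint 4: n - k = -1, and the others follow.

Satisfiable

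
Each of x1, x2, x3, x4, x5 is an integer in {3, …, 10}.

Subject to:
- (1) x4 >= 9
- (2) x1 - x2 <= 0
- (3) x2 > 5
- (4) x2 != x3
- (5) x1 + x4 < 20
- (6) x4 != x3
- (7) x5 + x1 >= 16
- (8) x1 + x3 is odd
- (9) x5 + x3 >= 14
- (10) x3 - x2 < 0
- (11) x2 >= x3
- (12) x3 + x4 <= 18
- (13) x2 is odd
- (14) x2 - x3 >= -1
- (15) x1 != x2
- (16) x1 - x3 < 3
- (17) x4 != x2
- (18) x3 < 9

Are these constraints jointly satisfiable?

Try x1 = 8, x2 = 9, x3 = 7, x4 = 10, x5 = 10.
Check constraint 2: x1 - x2 = -1; constraint 5: x1 + x4 = 18. The remaining constraints are straightforward to verify.

Satisfiable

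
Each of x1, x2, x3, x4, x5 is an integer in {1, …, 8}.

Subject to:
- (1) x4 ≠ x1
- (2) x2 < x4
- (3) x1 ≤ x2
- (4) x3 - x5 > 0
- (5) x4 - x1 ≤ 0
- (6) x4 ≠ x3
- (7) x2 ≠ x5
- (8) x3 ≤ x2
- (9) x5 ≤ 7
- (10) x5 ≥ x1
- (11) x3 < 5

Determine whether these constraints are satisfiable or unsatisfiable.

Constraints 2, 4, 5, 8, and 10 give x2 < x4, x4 ≤ x1, x1 ≤ x5, x5 < x3, x3 ≤ x2. Chaining: x2 < x4 ≤ x1 ≤ x5 < x3 ≤ x2, which forces x2 < x2 — impossible.

Unsatisfiable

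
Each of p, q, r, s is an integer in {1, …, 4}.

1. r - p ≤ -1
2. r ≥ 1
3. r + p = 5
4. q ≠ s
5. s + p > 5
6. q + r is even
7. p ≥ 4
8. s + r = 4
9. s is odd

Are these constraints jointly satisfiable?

Satisfiable

The assignment p = 4, q = 1, r = 1, s = 3 works:
  constraint 1 holds since r - p = -3.
  constraint 3 holds since r + p = 5.
The rest check out directly.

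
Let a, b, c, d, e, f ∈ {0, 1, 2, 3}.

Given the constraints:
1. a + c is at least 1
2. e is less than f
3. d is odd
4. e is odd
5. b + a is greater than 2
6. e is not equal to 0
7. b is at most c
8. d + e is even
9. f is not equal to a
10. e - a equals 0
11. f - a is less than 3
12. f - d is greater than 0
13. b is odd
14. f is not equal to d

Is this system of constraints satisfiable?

Take a = 1, b = 3, c = 3, d = 1, e = 1, f = 3. Then constraint 1: a + c = 4; constraint 5: b + a = 4, and every other listed constraint is also met.

Satisfiable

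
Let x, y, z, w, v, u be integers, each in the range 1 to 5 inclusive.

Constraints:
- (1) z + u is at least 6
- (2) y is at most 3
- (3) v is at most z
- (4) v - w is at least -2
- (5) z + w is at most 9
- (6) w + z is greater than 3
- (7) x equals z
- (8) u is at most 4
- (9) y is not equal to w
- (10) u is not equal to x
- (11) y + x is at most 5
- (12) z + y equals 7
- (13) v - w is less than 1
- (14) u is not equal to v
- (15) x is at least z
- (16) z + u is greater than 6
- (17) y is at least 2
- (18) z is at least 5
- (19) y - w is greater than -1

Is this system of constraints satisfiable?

From constraint 17: y ≥ 2. From constraints 15 and 18: x ≥ z ≥ 5. Hence y + x ≥ 7. But constraint 11 requires y + x ≤ 5, and 5 < 7. Contradiction.

Unsatisfiable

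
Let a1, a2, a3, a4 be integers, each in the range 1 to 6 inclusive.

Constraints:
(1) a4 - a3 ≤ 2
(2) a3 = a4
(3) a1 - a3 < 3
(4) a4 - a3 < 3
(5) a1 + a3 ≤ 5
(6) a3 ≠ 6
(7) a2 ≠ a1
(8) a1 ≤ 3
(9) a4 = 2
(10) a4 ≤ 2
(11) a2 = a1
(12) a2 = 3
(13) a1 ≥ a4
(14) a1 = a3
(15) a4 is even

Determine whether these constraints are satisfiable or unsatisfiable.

Unsatisfiable

Constraint 12 fixes a2 = 3 and constraint 9 fixes a4 = 2. Constraints 2, 11, and 14 give a2 = a1 = a3 = a4, so a2 = a4. But 3 ≠ 2 — contradiction.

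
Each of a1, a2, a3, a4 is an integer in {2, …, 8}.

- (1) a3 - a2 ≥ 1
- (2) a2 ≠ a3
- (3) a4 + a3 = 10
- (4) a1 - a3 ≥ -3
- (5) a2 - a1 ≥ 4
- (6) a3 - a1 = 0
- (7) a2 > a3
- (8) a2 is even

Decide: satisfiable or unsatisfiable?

Unsatisfiable

Constraints 1, 4, and 5 give a1 − a3 ≥ -3, a3 − a2 ≥ 1, a2 − a1 ≥ 4.
Adding all 3 inequalities: the left sides telescope to 0, and the right sides sum to (-3) + 1 + 4 = 2. So 0 ≥ 2, which is false.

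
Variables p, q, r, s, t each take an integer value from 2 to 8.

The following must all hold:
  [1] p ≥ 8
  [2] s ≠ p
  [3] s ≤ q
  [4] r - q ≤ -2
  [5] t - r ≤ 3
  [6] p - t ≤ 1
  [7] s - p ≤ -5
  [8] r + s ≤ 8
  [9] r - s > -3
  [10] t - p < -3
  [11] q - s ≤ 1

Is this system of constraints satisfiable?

Constraints 4, 5, 6, 7, and 11 give p − s ≥ 5, s − q ≥ -1, q − r ≥ 2, r − t ≥ -3, t − p ≥ -1.
Adding all 5 inequalities: the left sides telescope to 0, and the right sides sum to 5 + (-1) + 2 + (-3) + (-1) = 2. So 0 ≥ 2, which is false.

Unsatisfiable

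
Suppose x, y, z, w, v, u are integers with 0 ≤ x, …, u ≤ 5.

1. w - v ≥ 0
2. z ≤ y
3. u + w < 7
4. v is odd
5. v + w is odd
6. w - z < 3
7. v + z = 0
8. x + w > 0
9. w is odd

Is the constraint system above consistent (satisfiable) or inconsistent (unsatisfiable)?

Unsatisfiable

Constraint 4 makes v odd and constraint 9 makes w odd, so v + w must be even. Constraint 5 says v + w is odd — contradiction.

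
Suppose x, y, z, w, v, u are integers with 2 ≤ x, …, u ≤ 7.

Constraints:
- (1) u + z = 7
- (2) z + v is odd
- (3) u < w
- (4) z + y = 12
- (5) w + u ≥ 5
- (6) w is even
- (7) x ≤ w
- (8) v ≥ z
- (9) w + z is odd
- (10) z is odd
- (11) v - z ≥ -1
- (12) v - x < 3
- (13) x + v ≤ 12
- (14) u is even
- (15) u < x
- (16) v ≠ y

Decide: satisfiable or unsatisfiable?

Try x = 4, y = 7, z = 5, w = 4, v = 6, u = 2.
Check constraint 1: u + z = 7; constraint 4: z + y = 12. The remaining constraints are straightforward to verify.

Satisfiable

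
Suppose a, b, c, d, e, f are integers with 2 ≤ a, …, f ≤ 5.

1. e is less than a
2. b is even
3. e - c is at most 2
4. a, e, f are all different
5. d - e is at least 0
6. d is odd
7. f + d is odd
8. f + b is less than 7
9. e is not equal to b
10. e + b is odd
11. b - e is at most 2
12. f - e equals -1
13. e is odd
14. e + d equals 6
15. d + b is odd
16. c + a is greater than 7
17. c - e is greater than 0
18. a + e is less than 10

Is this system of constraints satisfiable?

Setting (a, b, c, d, e, f) = (5, 4, 4, 3, 3, 2) satisfies everything: constraint 3: e - c = -1; constraint 5: d - e = 0; constraint 8: f + b = 6, and the others follow.

Satisfiable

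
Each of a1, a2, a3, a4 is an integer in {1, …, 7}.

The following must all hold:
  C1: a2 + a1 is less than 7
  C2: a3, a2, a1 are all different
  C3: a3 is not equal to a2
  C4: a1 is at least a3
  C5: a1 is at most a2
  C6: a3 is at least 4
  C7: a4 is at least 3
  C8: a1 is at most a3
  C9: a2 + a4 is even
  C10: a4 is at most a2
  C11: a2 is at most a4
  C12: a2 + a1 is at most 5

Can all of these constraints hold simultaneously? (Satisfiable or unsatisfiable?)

Unsatisfiable

From constraints 7 and 10: a2 ≥ a4 ≥ 3. From constraints 4 and 6: a1 ≥ a3 ≥ 4. Hence a2 + a1 ≥ 7. But constraint 12 requires a2 + a1 ≤ 5, and 5 < 7. Contradiction.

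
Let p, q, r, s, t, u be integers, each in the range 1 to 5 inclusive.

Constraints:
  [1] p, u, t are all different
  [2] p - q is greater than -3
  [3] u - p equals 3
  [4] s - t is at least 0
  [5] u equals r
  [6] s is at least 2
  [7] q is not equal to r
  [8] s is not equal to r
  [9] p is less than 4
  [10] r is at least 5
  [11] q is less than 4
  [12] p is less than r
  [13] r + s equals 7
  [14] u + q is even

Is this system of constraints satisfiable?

The assignment p = 2, q = 3, r = 5, s = 2, t = 1, u = 5 works:
  constraint 2 holds since p - q = -1.
  constraint 3 holds since u - p = 3.
The rest check out directly.

Satisfiable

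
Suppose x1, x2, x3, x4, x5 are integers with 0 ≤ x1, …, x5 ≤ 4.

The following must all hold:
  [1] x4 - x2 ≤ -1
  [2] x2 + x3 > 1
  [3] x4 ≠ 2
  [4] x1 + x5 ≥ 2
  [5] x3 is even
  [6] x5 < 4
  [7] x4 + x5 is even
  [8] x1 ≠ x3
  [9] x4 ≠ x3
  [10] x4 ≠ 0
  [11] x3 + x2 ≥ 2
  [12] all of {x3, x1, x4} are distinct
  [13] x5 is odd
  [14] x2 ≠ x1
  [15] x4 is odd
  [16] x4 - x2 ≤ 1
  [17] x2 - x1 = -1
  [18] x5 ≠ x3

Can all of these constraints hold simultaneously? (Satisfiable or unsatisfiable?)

Take x1 = 4, x2 = 3, x3 = 0, x4 = 1, x5 = 1. Then constraint 1: x4 - x2 = -2; constraint 2: x2 + x3 = 3, and every other listed constraint is also met.

Satisfiable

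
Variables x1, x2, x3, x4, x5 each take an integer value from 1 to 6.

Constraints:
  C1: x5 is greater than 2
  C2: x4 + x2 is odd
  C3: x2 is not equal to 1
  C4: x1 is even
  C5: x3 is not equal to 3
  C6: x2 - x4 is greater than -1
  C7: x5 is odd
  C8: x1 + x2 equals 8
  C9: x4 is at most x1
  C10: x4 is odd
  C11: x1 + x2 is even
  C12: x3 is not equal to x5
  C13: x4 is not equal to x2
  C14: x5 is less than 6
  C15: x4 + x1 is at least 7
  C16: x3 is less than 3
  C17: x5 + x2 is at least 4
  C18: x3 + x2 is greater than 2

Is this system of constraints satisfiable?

Take x1 = 6, x2 = 2, x3 = 1, x4 = 1, x5 = 5. Then constraint 6: x2 - x4 = 1; constraint 8: x1 + x2 = 8, and every other listed constraint is also met.

Satisfiable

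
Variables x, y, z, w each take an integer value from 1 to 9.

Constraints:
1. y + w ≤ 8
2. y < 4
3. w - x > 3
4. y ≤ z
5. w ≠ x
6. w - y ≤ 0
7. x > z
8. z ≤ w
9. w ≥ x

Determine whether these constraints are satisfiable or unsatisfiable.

Unsatisfiable

Constraints 4, 6, 7, and 9 give x ≤ w, w ≤ y, y ≤ z, z < x. Chaining: x ≤ w ≤ y ≤ z < x, which forces x < x — impossible.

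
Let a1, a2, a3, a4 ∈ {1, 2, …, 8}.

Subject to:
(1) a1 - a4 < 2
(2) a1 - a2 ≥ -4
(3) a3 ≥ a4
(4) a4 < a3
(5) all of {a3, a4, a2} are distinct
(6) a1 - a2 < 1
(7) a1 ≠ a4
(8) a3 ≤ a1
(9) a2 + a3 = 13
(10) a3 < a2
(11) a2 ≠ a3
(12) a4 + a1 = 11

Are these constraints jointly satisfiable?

One satisfying assignment is a1 = 6, a2 = 7, a3 = 6, a4 = 5.
For the less obvious constraints — constraint 1: a1 - a4 = 1; constraint 2: a1 - a2 = -1 — and the others hold by inspection.

Satisfiable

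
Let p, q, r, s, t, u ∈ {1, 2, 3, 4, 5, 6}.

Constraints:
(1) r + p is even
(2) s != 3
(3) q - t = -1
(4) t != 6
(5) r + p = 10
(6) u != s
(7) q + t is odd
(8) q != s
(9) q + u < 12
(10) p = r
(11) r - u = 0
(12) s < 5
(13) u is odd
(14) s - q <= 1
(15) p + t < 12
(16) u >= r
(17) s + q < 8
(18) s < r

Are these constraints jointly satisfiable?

Satisfiable

Setting (p, q, r, s, t, u) = (5, 4, 5, 2, 5, 5) satisfies everything: constraint 3: q - t = -1; constraint 5: r + p = 10; constraint 9: q + u = 9, and the others follow.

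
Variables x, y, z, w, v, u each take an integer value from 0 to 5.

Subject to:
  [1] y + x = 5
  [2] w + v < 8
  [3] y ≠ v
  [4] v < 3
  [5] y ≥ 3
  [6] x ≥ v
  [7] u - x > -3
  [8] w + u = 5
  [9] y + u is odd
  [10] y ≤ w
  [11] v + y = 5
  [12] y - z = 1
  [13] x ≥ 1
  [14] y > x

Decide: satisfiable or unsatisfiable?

Satisfiable

Take x = 2, y = 3, z = 2, w = 5, v = 2, u = 0. Then constraint 1: y + x = 5; constraint 2: w + v = 7, and every other listed constraint is also met.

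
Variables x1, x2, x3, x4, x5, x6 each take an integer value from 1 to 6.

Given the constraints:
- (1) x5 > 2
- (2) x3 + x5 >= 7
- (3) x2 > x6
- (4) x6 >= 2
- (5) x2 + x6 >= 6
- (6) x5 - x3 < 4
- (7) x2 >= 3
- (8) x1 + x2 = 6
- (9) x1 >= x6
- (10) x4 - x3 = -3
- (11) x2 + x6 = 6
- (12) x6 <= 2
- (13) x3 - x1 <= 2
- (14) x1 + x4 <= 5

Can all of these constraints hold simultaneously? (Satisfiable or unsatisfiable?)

Take x1 = 2, x2 = 4, x3 = 4, x4 = 1, x5 = 5, x6 = 2. Then constraint 2: x3 + x5 = 9; constraint 5: x2 + x6 = 6; constraint 6: x5 - x3 = 1, and every other listed constraint is also met.

Satisfiable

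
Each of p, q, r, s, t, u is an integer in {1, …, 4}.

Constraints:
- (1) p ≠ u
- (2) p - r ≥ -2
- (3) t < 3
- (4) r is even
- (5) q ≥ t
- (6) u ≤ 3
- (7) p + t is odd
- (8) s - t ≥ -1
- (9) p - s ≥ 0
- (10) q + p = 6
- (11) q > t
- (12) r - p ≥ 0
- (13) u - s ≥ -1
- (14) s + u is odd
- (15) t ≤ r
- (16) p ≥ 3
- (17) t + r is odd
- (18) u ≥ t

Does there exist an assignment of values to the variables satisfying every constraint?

Setting (p, q, r, s, t, u) = (4, 2, 4, 3, 1, 2) satisfies everything: constraint 2: p - r = 0; constraint 8: s - t = 2, and the others follow.

Satisfiable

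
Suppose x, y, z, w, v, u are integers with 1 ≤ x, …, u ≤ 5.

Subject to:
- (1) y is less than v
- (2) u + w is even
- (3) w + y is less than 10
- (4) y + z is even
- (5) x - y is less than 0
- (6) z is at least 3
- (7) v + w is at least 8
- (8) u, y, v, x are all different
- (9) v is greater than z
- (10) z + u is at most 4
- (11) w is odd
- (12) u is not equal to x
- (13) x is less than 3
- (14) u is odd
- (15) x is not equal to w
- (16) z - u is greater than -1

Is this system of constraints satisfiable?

Setting (x, y, z, w, v, u) = (2, 3, 3, 5, 5, 1) satisfies everything: constraint 3: w + y = 8; constraint 5: x - y = -1; constraint 7: v + w = 10, and the others follow.

Satisfiable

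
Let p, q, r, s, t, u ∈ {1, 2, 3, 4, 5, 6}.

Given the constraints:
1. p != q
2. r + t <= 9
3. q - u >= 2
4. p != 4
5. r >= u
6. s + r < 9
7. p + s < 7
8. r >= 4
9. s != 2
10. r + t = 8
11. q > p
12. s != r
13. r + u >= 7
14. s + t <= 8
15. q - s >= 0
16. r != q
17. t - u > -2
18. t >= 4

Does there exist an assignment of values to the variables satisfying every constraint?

One satisfying assignment is p = 3, q = 5, r = 4, s = 3, t = 4, u = 3.
For the less obvious constraints — constraint 2: r + t = 8; constraint 3: q - u = 2; constraint 6: s + r = 7 — and the others hold by inspection.

Satisfiable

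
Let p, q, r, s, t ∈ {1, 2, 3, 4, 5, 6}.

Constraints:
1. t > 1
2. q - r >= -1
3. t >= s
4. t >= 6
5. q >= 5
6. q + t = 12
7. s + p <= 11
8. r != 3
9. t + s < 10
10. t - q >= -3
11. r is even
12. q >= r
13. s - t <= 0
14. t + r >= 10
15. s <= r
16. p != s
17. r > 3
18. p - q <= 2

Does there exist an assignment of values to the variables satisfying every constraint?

Satisfiable

Setting (p, q, r, s, t) = (5, 6, 6, 3, 6) satisfies everything: constraint 2: q - r = 0; constraint 6: q + t = 12, and the others follow.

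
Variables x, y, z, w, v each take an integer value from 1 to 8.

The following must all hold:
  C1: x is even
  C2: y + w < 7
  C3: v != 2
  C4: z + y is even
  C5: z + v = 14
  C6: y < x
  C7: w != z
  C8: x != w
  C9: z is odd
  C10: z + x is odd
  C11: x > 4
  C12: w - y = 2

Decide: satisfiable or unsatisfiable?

Take x = 6, y = 1, z = 7, w = 3, v = 7. Then constraint 2: y + w = 4; constraint 5: z + v = 14, and every other listed constraint is also met.

Satisfiable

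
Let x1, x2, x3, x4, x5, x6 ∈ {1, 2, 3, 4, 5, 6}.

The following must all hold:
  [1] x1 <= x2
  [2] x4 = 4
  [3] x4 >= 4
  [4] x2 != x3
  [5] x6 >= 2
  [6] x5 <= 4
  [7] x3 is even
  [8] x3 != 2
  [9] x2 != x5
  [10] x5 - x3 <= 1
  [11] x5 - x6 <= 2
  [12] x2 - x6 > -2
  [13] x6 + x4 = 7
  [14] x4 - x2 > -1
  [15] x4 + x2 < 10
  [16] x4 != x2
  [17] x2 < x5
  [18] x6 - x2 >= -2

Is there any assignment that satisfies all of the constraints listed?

Satisfiable

Take x1 = 2, x2 = 3, x3 = 4, x4 = 4, x5 = 4, x6 = 3. Then constraint 10: x5 - x3 = 0; constraint 11: x5 - x6 = 1; constraint 12: x2 - x6 = 0, and every other listed constraint is also met.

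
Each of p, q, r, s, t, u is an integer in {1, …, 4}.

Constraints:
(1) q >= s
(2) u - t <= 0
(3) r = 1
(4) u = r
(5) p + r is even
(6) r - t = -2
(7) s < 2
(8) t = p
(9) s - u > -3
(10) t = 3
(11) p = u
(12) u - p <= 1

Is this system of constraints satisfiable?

Unsatisfiable

Constraint 10 fixes t = 3 and constraint 3 fixes r = 1. Constraints 4, 8, and 11 give t = p = u = r, so t = r. But 3 ≠ 1 — contradiction.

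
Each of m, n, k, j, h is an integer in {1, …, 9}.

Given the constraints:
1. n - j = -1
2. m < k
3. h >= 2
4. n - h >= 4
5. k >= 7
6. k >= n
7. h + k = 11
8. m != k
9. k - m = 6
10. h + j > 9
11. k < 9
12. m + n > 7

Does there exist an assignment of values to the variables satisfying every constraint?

Satisfiable

The assignment m = 2, n = 7, k = 8, j = 8, h = 3 works:
  constraint 1 holds since n - j = -1.
  constraint 4 holds since n - h = 4.
The rest check out directly.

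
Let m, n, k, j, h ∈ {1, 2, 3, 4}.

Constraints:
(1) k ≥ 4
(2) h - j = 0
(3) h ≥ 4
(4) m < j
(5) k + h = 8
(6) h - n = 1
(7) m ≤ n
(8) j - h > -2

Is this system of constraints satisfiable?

Satisfiable

One satisfying assignment is m = 3, n = 3, k = 4, j = 4, h = 4.
For the less obvious constraints — constraint 2: h - j = 0; constraint 5: k + h = 8; constraint 6: h - n = 1 — and the others hold by inspection.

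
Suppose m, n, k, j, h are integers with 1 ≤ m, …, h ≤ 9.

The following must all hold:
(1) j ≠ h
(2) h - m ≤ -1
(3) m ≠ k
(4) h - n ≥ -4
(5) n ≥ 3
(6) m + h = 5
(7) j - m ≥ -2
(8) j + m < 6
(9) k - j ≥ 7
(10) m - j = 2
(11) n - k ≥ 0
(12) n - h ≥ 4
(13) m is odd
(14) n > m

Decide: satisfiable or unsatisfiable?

Unsatisfiable

Constraints 2, 4, 7, 9, and 11 give k − j ≥ 7, j − m ≥ -2, m − h ≥ 1, h − n ≥ -4, n − k ≥ 0.
Adding all 5 inequalities: the left sides telescope to 0, and the right sides sum to 7 + (-2) + 1 + (-4) + 0 = 2. So 0 ≥ 2, which is false.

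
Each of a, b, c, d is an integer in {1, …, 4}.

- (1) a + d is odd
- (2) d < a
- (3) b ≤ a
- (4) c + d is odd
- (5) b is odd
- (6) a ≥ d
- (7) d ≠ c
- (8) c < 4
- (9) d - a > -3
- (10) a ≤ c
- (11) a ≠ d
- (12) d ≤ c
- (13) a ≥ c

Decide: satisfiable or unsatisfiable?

Satisfiable

Try a = 2, b = 1, c = 2, d = 1.
Check constraint 1: a + d = 3 is odd; constraint 9: d - a = -1. The remaining constraints are straightforward to verify.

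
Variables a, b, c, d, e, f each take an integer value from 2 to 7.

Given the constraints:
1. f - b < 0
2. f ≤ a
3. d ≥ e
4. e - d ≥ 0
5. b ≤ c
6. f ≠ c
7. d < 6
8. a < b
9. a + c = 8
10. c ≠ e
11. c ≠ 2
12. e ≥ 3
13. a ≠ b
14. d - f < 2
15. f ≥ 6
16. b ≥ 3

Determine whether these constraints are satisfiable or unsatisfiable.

From constraints 2 and 15: a ≥ f ≥ 6. From constraints 5 and 16: c ≥ b ≥ 3. Hence a + c ≥ 9. But constraint 9 requires a + c = 8, and 8 < 9. Contradiction.

Unsatisfiable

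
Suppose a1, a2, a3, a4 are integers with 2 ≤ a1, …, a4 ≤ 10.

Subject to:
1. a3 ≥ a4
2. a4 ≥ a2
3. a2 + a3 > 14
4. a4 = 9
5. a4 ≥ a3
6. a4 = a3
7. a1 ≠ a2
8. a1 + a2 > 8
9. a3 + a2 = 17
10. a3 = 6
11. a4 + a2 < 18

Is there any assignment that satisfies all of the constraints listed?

Constraint 4 fixes a4 = 9 and constraint 10 fixes a3 = 6, but constraint 6 requires a4 = a3. Since 9 ≠ 6, contradiction.

Unsatisfiable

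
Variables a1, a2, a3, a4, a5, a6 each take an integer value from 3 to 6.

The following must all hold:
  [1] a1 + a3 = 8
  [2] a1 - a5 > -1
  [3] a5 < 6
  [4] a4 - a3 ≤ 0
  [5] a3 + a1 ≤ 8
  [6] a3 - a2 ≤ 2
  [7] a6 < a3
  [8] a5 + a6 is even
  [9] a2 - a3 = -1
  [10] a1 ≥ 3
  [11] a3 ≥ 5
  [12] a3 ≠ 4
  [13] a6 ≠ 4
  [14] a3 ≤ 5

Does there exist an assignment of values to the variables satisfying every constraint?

The assignment a1 = 3, a2 = 4, a3 = 5, a4 = 3, a5 = 3, a6 = 3 works:
  constraint 1 holds since a1 + a3 = 8.
  constraint 2 holds since a1 - a5 = 0.
  constraint 4 holds since a4 - a3 = -2.
The rest check out directly.

Satisfiable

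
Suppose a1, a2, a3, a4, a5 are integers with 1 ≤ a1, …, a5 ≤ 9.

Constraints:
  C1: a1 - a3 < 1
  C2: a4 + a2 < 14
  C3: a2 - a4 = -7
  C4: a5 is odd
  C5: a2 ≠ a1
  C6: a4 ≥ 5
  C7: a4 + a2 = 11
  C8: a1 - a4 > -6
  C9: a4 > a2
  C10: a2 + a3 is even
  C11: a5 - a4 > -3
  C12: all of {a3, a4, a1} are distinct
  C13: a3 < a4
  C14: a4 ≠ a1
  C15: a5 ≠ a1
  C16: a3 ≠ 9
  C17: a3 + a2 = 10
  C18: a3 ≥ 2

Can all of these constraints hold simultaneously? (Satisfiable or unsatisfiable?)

Satisfiable

The assignment a1 = 6, a2 = 2, a3 = 8, a4 = 9, a5 = 9 works:
  constraint 1 holds since a1 - a3 = -2.
  constraint 2 holds since a4 + a2 = 11.
  constraint 3 holds since a2 - a4 = -7.
The rest check out directly.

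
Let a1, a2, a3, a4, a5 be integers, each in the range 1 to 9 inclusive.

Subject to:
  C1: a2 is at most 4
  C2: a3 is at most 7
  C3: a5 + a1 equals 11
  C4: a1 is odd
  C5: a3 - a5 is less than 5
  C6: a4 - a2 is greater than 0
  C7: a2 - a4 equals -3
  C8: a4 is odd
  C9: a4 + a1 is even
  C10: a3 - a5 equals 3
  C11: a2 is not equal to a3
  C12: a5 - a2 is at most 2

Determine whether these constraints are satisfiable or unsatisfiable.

Satisfiable

Try a1 = 7, a2 = 4, a3 = 7, a4 = 7, a5 = 4.
Check constraint 3: a5 + a1 = 11; constraint 5: a3 - a5 = 3. The remaining constraints are straightforward to verify.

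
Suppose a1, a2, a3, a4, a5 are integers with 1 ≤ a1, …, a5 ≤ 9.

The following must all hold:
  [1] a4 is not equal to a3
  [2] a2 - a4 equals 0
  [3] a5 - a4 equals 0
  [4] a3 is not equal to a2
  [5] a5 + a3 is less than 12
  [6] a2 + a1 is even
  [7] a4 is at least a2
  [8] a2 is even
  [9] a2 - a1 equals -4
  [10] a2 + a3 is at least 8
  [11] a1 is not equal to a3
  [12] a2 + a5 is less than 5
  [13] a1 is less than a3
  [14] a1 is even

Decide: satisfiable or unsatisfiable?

One satisfying assignment is a1 = 6, a2 = 2, a3 = 7, a4 = 2, a5 = 2.
For the less obvious constraints — constraint 2: a2 - a4 = 0; constraint 3: a5 - a4 = 0 — and the others hold by inspection.

Satisfiable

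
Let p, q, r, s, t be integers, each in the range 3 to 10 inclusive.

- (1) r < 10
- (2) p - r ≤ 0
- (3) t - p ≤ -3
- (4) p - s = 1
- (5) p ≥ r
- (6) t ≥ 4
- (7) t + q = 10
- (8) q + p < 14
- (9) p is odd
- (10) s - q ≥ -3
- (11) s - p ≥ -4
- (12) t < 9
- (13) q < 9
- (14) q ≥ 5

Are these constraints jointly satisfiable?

One satisfying assignment is p = 7, q = 6, r = 7, s = 6, t = 4.
For the less obvious constraints — constraint 2: p - r = 0; constraint 3: t - p = -3; constraint 4: p - s = 1 — and the others hold by inspection.

Satisfiable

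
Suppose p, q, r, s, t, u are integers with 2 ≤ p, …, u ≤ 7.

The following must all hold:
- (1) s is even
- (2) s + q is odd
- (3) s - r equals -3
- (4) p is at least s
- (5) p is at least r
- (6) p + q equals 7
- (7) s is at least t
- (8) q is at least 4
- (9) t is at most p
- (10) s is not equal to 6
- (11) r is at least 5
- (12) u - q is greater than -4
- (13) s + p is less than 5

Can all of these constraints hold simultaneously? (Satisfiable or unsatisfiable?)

Unsatisfiable

From constraints 5 and 11: p ≥ r ≥ 5. From constraint 8: q ≥ 4. Hence p + q ≥ 9. But constraint 6 requires p + q = 7, and 7 < 9. Contradiction.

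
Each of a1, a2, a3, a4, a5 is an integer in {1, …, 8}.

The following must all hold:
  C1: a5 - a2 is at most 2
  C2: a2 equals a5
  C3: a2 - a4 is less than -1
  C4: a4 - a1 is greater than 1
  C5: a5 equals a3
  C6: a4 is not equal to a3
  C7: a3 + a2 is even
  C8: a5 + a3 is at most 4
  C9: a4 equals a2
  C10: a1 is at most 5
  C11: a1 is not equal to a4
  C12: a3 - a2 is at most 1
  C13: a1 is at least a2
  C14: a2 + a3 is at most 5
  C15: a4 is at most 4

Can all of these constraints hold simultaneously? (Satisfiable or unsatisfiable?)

From constraints 2, 5, and 9, a4 = a2 = a5 = a3, so a4 = a3. But constraint 6 says a4 ≠ a3. Contradiction.

Unsatisfiable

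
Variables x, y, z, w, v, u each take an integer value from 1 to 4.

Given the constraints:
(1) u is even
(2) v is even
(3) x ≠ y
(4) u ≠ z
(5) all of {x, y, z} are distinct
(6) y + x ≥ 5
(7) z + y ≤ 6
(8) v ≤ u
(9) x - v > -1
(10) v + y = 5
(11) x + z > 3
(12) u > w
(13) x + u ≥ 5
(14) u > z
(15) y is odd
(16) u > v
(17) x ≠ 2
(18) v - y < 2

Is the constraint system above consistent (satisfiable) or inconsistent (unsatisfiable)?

The assignment x = 4, y = 3, z = 2, w = 1, v = 2, u = 4 works:
  constraint 6 holds since y + x = 7.
  constraint 7 holds since z + y = 5.
The rest check out directly.

Satisfiable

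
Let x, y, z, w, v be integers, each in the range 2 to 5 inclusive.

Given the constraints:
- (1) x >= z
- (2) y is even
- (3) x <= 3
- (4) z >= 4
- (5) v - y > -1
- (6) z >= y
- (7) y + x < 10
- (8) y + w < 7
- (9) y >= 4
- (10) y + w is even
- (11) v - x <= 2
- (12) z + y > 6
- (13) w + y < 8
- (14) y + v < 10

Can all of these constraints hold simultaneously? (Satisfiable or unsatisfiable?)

From constraints 6 and 9: z ≥ y and y ≥ 4, so z ≥ 4. From constraints 1 and 3: z ≤ x and x ≤ 3, so z ≤ 3. But 3 < 4, so no value of z works.

Unsatisfiable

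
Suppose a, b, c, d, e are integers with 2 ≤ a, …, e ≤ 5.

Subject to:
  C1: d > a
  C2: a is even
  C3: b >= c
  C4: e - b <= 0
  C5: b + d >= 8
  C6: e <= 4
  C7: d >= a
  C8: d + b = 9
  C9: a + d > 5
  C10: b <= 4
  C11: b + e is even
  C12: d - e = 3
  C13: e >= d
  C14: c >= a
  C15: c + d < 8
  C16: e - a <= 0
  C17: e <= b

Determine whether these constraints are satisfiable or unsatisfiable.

Unsatisfiable

From constraints 6 and 13: d ≤ e ≤ 4. From constraint 10: b ≤ 4. Hence d + b ≤ 8. But constraint 8 requires d + b = 9, and 9 > 8. Contradiction.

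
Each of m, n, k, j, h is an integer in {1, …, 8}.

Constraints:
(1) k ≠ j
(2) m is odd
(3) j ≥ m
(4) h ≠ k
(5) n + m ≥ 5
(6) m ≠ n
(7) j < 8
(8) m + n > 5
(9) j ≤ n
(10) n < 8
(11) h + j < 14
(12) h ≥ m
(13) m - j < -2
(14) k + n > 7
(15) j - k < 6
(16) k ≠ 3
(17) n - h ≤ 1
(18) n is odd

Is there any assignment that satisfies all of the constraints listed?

Satisfiable

One satisfying assignment is m = 1, n = 7, k = 1, j = 6, h = 6.
For the less obvious constraints — constraint 5: n + m = 8; constraint 8: m + n = 8; constraint 11: h + j = 12 — and the others hold by inspection.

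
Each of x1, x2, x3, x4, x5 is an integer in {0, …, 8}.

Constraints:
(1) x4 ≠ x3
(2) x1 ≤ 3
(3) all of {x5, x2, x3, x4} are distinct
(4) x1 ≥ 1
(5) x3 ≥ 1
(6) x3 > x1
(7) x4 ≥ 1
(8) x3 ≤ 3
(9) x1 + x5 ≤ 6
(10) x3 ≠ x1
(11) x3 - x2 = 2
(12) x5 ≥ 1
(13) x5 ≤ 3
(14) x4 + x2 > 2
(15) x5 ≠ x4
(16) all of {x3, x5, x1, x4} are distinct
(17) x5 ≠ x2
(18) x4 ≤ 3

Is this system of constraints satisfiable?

Constraints 2, 4, 5, 7, 8, 12, 13, and 18 confine each of x3, x5, x1, x4 to the 3 values {1, …, 3}.
Constraint 16 requires all 4 of them to be distinct, but only 3 values are available — impossible by the pigeonhole principle.

Unsatisfiable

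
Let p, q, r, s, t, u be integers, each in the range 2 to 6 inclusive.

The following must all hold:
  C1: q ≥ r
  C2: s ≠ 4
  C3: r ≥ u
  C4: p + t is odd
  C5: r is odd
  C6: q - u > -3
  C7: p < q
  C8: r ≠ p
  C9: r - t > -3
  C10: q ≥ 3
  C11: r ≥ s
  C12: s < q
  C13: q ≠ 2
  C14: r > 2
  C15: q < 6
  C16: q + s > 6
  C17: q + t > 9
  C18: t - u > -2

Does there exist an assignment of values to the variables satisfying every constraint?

Satisfiable

Setting (p, q, r, s, t, u) = (2, 5, 5, 2, 5, 5) satisfies everything: constraint 6: q - u = 0; constraint 9: r - t = 0; constraint 16: q + s = 7, and the others follow.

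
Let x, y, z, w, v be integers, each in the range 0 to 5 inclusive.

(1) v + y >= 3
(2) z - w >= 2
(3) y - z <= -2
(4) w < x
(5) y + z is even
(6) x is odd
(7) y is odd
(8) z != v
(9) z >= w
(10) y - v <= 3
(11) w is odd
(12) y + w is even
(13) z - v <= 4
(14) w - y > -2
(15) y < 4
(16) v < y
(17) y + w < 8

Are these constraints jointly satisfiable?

Try x = 5, y = 3, z = 5, w = 3, v = 1.
Check constraint 1: v + y = 4; constraint 2: z - w = 2. The remaining constraints are straightforward to verify.

Satisfiable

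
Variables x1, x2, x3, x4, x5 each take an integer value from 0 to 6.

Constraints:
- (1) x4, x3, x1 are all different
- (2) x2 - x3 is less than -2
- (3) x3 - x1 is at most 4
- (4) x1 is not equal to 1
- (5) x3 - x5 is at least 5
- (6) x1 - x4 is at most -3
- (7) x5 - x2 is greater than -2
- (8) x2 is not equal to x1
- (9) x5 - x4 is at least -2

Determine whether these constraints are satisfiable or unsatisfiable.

Unsatisfiable

Constraints 3, 5, 6, and 9 give x3 − x5 ≥ 5, x5 − x4 ≥ -2, x4 − x1 ≥ 3, x1 − x3 ≥ -4.
Adding all 4 inequalities: the left sides telescope to 0, and the right sides sum to 5 + (-2) + 3 + (-4) = 2. So 0 ≥ 2, which is false.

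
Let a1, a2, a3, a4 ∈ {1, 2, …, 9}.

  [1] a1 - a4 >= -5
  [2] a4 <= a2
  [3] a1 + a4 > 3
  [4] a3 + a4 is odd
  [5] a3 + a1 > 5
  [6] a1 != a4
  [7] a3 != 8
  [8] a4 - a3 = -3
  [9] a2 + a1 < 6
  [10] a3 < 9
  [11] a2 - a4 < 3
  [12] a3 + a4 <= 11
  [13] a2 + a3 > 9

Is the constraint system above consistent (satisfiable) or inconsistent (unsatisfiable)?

Setting (a1, a2, a3, a4) = (1, 4, 7, 4) satisfies everything: constraint 1: a1 - a4 = -3; constraint 3: a1 + a4 = 5, and the others follow.

Satisfiable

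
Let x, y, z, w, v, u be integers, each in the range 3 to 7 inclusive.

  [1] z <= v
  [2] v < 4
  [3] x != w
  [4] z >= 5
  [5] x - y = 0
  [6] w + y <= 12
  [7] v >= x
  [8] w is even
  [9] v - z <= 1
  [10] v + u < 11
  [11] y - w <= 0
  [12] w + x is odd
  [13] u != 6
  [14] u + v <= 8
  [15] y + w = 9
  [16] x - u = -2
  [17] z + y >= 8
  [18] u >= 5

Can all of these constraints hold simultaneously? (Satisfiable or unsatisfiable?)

From constraint 18: u ≥ 5. From constraints 1 and 4: v ≥ z ≥ 5. Hence u + v ≥ 10. But constraint 14 requires u + v ≤ 8, and 8 < 10. Contradiction.

Unsatisfiable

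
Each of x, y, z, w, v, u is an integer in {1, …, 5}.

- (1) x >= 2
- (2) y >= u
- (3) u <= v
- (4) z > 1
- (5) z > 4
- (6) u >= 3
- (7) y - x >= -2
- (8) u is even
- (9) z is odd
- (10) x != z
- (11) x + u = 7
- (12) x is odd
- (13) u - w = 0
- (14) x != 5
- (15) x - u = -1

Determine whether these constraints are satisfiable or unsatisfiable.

Setting (x, y, z, w, v, u) = (3, 4, 5, 4, 5, 4) satisfies everything: constraint 7: y - x = 1; constraint 11: x + u = 7, and the others follow.

Satisfiable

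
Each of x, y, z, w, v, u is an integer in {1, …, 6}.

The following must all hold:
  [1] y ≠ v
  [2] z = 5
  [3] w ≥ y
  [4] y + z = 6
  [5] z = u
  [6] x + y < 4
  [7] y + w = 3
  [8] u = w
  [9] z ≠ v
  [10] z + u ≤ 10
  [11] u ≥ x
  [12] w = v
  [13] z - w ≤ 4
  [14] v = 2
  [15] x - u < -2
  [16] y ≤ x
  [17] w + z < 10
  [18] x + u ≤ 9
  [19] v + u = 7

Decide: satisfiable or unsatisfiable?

Unsatisfiable

Constraint 2 fixes z = 5 and constraint 14 fixes v = 2. Constraints 5, 8, and 12 give z = u = w = v, so z = v. But 5 ≠ 2 — contradiction.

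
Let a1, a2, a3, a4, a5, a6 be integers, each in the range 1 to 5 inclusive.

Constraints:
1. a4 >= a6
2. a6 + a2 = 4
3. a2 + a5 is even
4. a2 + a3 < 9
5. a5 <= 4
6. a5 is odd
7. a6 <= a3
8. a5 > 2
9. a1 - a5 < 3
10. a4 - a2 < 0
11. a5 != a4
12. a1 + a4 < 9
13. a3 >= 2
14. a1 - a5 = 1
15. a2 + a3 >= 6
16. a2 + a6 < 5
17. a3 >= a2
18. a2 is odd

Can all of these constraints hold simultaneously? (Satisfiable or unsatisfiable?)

Satisfiable

Try a1 = 4, a2 = 3, a3 = 3, a4 = 2, a5 = 3, a6 = 1.
Check constraint 2: a6 + a2 = 4; constraint 4: a2 + a3 = 6; constraint 9: a1 - a5 = 1. The remaining constraints are straightforward to verify.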